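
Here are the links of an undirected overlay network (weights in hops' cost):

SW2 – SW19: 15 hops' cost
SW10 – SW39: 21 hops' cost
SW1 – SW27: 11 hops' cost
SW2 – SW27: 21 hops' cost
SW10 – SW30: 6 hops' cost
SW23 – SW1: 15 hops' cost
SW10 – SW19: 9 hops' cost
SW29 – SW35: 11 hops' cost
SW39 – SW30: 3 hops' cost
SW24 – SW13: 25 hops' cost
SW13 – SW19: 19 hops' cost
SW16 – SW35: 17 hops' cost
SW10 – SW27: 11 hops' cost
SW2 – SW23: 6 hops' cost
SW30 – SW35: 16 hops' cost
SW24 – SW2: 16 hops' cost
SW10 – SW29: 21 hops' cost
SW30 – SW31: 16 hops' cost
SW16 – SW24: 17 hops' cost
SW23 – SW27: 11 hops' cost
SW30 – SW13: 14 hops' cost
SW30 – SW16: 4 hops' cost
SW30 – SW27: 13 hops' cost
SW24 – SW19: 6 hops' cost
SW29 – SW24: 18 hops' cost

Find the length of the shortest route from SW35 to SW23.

Shortest distances from SW35:
SW35: 0
SW29: 11  (via SW35)
SW30: 16  (via SW35)
SW16: 17  (via SW35)
SW39: 19  (via SW30)
SW10: 22  (via SW30)
SW27: 29  (via SW30)
SW24: 29  (via SW29)
SW13: 30  (via SW30)
SW19: 31  (via SW10)
SW31: 32  (via SW30)
SW1: 40  (via SW27)
SW23: 40  (via SW27)
Shortest route: SW35–SW30–SW27–SW23 = 40 hops' cost.

40 hops' cost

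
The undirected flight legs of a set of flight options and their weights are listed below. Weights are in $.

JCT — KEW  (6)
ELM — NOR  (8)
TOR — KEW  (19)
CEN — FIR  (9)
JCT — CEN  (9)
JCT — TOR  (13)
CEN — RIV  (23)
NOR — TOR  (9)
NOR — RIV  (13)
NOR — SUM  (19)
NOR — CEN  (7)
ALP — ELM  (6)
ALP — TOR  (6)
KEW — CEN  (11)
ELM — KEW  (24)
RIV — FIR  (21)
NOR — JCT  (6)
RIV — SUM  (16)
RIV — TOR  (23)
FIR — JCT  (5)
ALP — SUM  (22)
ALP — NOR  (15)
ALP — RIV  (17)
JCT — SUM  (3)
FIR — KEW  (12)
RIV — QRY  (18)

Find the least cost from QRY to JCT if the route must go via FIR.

$44

Best QRY to FIR: QRY → RIV → FIR costing 39
Shortest FIR→JCT: FIR → JCT = 5
Total via FIR: 39 + 5 = $44.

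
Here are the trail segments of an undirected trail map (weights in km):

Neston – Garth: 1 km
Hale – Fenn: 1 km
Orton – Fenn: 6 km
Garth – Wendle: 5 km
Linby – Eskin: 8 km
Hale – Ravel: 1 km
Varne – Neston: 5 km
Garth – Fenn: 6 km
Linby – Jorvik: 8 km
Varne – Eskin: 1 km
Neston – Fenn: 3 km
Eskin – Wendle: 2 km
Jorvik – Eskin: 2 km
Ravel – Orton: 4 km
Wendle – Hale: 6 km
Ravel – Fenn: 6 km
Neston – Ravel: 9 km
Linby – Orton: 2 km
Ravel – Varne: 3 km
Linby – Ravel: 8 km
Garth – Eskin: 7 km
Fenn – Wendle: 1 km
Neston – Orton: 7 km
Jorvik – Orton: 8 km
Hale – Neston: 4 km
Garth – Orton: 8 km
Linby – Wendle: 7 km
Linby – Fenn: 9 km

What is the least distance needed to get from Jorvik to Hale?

6 km

Settle nodes by increasing distance from Jorvik:
Jorvik: 0
Eskin: 2  (via Jorvik)
Varne: 3  (via Eskin)
Wendle: 4  (via Eskin)
Fenn: 5  (via Wendle)
Hale: 6  (via Fenn)
Shortest route: Jorvik → Eskin → Wendle → Fenn → Hale = 6 km.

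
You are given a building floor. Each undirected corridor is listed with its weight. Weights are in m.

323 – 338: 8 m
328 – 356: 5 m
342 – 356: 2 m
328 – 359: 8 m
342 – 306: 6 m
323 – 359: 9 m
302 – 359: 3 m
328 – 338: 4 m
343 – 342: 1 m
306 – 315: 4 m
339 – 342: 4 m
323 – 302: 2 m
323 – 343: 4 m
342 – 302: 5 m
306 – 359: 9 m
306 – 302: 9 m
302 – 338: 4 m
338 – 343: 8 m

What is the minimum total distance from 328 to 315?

Enumerating some paths:
328 - 359 - 306 - 315: 8+9+4 = 21
328 - 338 - 302 - 306 - 315: 4+4+9+4 = 21
328 - 356 - 342 - 306 - 315: 5+2+6+4 = 17
Cheapest is 328 - 356 - 342 - 306 - 315 at 17 m.

17 m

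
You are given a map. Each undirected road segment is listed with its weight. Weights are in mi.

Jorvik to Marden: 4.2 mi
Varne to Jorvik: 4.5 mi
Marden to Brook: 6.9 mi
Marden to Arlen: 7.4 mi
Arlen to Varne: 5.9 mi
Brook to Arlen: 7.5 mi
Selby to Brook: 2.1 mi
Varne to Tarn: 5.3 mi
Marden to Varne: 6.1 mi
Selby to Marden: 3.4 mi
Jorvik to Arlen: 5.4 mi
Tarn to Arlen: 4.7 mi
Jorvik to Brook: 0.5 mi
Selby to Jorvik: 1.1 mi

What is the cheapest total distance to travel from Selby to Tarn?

Enumerating some paths:
Selby → Brook → Jorvik → Arlen → Tarn: 2.1+0.5+5.4+4.7 = 12.7
Selby → Jorvik → Arlen → Tarn: 1.1+5.4+4.7 = 11.2
Selby → Brook → Jorvik → Varne → Tarn: 2.1+0.5+4.5+5.3 = 12.4
Selby → Jorvik → Varne → Tarn: 1.1+4.5+5.3 = 10.9
The minimum is 10.9 mi via Selby → Jorvik → Varne → Tarn.

10.9 mi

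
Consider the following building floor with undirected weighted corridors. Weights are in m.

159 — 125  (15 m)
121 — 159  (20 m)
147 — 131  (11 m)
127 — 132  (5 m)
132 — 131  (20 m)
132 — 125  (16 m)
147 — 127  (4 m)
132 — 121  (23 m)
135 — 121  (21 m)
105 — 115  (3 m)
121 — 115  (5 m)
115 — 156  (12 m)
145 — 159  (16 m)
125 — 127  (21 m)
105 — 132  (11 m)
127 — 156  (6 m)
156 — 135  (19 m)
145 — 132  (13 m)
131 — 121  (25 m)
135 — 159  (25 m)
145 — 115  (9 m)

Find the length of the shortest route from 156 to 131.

21 m

Running Dijkstra from 156:
156: 0
127: 6  (via 156)
147: 10  (via 127)
132: 11  (via 127)
115: 12  (via 156)
105: 15  (via 115)
121: 17  (via 115)
135: 19  (via 156)
145: 21  (via 115)
131: 21  (via 147)
Shortest route: 156 → 127 → 147 → 131 = 21 m.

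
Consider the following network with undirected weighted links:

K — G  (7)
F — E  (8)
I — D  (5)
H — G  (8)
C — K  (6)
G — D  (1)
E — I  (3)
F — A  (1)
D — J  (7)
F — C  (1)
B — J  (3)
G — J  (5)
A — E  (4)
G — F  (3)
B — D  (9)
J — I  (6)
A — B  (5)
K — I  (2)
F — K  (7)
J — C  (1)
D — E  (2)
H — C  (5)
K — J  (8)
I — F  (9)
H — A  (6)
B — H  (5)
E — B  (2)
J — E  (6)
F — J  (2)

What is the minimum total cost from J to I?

6

Running Dijkstra from J:
J: 0
C: 1  (via J)
F: 2  (via J)
A: 3  (via F)
B: 3  (via J)
E: 5  (via B)
G: 5  (via J)
D: 6  (via G)
H: 6  (via C)
I: 6  (via J)
Shortest route: J–I = 6.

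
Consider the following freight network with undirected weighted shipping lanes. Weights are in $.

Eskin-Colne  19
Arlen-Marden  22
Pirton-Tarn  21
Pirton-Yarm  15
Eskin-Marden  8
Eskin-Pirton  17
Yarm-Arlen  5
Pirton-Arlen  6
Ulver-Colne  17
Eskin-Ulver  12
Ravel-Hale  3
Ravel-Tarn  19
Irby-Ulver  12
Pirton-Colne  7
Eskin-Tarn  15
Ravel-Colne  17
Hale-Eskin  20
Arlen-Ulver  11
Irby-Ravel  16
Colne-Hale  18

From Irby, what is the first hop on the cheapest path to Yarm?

Ulver

Candidate routes:
Irby–Ulver–Arlen–Pirton–Yarm: 12+11+6+15 = 44
Irby–Ulver–Arlen–Yarm: 12+11+5 = 28
Cheapest is Irby–Ulver–Arlen–Yarm at $28.
So from Irby the first move is to Ulver.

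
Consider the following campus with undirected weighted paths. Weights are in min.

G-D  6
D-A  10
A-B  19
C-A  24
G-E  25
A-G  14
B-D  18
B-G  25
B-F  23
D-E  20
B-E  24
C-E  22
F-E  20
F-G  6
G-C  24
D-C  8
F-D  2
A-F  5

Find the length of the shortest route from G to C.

14 min

Running Dijkstra from G:
G: 0
D: 6  (via G)
F: 6  (via G)
A: 11  (via F)
C: 14  (via D)
Shortest route: G–D–C = 14 min.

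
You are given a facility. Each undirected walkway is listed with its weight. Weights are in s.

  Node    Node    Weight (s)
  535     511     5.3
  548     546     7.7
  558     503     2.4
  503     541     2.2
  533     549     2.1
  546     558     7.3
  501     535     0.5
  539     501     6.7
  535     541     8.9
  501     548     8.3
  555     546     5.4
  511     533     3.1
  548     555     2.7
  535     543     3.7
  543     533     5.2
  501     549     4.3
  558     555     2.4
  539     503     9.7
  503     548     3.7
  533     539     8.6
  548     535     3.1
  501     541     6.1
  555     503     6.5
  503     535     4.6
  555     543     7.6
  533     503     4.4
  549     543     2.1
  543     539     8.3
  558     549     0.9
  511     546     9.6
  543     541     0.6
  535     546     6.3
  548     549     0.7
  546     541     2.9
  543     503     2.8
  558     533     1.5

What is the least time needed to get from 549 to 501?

Settle nodes by increasing distance from 549:
549: 0
548: 0.7  (via 549)
558: 0.9  (via 549)
543: 2.1  (via 549)
533: 2.1  (via 549)
541: 2.7  (via 543)
503: 3.3  (via 558)
555: 3.3  (via 558)
535: 3.8  (via 548)
501: 4.3  (via 549)
Shortest route: 549 → 501 = 4.3 s.

4.3 s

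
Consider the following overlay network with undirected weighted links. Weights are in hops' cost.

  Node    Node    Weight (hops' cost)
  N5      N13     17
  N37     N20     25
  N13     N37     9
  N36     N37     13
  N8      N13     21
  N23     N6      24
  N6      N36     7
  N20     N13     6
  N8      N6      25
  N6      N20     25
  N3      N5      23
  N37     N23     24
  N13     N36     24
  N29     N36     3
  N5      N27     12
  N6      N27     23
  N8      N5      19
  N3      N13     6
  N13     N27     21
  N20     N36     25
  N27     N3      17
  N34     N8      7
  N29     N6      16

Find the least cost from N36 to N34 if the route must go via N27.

Best N36 to N27: N36–N6–N27 costing 30
Best N27 to N34: N27–N5–N8–N34 costing 38
Total via N27: 30 + 38 = 68 hops' cost.

68 hops' cost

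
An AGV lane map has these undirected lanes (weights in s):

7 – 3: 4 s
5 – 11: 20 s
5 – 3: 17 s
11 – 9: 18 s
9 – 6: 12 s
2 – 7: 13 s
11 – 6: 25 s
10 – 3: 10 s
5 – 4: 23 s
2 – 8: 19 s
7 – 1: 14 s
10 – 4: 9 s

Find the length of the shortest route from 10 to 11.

47 s

Shortest distances from 10:
10: 0
4: 9  (via 10)
3: 10  (via 10)
7: 14  (via 3)
2: 27  (via 7)
5: 27  (via 3)
1: 28  (via 7)
8: 46  (via 2)
11: 47  (via 5)
Shortest route: 10 → 3 → 5 → 11 = 47 s.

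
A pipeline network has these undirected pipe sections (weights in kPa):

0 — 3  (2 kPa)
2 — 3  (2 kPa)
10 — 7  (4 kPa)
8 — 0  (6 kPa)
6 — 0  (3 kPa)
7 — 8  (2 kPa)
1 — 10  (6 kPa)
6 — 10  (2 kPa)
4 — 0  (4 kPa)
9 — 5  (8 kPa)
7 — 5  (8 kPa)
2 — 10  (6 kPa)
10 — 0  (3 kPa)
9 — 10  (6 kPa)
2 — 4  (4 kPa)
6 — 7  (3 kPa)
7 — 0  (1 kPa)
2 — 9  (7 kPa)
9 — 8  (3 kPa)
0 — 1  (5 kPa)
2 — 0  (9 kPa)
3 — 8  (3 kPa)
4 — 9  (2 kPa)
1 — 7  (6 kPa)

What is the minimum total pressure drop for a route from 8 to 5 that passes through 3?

Shortest 8→3: 8–3 = 3
Shortest 3→5: 3–0–7–5 = 11
Total via 3: 3 + 11 = 14 kPa.

14 kPa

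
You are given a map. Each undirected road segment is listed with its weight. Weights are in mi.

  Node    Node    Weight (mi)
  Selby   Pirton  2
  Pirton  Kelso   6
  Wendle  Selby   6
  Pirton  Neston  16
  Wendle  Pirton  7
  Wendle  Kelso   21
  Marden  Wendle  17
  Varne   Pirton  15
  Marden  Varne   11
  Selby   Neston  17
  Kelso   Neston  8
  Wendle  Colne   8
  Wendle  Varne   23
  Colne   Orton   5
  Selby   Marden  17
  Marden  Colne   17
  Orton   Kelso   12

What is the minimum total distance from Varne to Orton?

Compare a few routes:
Varne → Pirton → Wendle → Colne → Orton: 15+7+8+5 = 35
Varne → Pirton → Kelso → Orton: 15+6+12 = 33
Varne → Wendle → Colne → Orton: 23+8+5 = 36
Cheapest is Varne → Pirton → Kelso → Orton at 33 mi.

33 mi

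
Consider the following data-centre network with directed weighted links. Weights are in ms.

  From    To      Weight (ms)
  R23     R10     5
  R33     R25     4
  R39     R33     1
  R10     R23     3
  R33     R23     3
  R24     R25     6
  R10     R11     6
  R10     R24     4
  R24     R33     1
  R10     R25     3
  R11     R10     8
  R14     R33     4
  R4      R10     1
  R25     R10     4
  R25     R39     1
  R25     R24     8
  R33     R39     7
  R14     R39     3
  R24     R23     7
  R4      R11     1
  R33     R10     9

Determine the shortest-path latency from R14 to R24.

Candidate routes:
R14 → R33 → R25 → R24: 4+4+8 = 16
R14 → R39 → R33 → R10 → R24: 3+1+9+4 = 17
R14 → R33 → R10 → R24: 4+9+4 = 17
The minimum is 16 ms via R14 → R33 → R25 → R24.

16 ms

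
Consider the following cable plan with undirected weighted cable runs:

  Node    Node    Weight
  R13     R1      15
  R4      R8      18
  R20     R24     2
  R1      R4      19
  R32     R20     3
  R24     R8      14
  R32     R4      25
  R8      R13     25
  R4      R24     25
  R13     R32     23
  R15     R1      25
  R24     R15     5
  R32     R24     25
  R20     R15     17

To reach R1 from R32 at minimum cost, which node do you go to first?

Candidate routes:
R32 - R13 - R1: 23+15 = 38
R32 - R4 - R1: 25+19 = 44
R32 - R20 - R24 - R15 - R1: 3+2+5+25 = 35
Cheapest is R32 - R20 - R24 - R15 - R1 at 35.
So from R32 the first move is to R20.

R20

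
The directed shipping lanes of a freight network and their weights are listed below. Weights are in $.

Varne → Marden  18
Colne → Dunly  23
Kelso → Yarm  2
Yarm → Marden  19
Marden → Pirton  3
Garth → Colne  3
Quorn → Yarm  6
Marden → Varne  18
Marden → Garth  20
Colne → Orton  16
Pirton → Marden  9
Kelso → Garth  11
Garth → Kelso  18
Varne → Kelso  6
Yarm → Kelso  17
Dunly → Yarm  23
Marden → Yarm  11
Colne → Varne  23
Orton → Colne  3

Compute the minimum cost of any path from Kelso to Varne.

Settle nodes by increasing distance from Kelso:
Kelso: 0
Yarm: 2  (via Kelso)
Garth: 11  (via Kelso)
Colne: 14  (via Garth)
Marden: 21  (via Yarm)
Pirton: 24  (via Marden)
Orton: 30  (via Colne)
Varne: 37  (via Colne)
Shortest route: Kelso → Garth → Colne → Varne = $37.

$37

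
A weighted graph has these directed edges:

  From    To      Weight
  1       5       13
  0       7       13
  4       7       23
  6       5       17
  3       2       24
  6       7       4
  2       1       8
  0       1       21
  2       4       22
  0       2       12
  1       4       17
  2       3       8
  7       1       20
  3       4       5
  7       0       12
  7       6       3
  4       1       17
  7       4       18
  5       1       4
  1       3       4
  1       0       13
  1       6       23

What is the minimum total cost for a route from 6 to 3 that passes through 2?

36

Best 6 to 2: 6–7–0–2 costing 28
Shortest 2→3: 2–3 = 8
Total via 2: 28 + 8 = 36.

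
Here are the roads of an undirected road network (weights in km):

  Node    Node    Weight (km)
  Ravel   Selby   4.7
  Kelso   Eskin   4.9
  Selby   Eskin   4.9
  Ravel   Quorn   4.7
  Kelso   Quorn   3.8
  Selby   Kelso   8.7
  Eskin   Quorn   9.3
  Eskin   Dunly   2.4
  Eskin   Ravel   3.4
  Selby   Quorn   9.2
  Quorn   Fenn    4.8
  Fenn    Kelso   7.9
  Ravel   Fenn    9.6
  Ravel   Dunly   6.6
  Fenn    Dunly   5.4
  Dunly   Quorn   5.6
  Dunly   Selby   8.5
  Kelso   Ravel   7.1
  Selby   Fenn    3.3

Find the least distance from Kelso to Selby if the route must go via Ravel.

Shortest Kelso→Ravel: Kelso–Ravel = 7.1
Shortest Ravel→Selby: Ravel–Selby = 4.7
Total via Ravel: 7.1 + 4.7 = 11.8 km.

11.8 km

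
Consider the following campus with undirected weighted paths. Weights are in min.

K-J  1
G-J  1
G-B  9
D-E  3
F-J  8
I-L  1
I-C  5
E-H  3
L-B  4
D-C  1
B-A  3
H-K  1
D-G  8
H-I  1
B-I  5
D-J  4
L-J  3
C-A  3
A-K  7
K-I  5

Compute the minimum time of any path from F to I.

Enumerating some paths:
F–J–K–I: 8+1+5 = 14
F–J–L–I: 8+3+1 = 12
F–J–D–C–I: 8+4+1+5 = 18
F–J–K–H–I: 8+1+1+1 = 11
The minimum is 11 min via F–J–K–H–I.

11 min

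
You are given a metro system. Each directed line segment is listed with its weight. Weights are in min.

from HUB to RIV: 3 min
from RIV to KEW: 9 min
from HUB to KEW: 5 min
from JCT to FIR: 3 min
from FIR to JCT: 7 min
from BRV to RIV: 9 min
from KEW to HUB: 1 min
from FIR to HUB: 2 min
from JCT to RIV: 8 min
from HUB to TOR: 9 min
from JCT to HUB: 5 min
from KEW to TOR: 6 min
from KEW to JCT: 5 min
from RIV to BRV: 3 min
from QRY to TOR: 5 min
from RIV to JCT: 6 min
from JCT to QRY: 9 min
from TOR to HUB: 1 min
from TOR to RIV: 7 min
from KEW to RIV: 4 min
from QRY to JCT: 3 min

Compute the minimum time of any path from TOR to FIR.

13 min

Enumerating some paths:
TOR–HUB–RIV–JCT–FIR: 1+3+6+3 = 13
TOR–RIV–JCT–FIR: 7+6+3 = 16
TOR–HUB–KEW–JCT–FIR: 1+5+5+3 = 14
The minimum is 13 min via TOR–HUB–RIV–JCT–FIR.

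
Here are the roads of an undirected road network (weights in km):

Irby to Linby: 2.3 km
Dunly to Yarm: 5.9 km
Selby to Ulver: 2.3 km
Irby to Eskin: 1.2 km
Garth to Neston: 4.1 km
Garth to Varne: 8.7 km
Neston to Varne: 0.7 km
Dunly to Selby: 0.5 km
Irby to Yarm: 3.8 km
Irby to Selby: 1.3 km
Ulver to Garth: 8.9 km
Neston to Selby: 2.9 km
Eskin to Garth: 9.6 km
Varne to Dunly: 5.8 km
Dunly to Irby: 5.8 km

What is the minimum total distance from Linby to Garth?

Settle nodes by increasing distance from Linby:
Linby: 0
Irby: 2.3  (via Linby)
Eskin: 3.5  (via Irby)
Selby: 3.6  (via Irby)
Dunly: 4.1  (via Selby)
Ulver: 5.9  (via Selby)
Yarm: 6.1  (via Irby)
Neston: 6.5  (via Selby)
Varne: 7.2  (via Neston)
Garth: 10.6  (via Neston)
Shortest route: Linby → Irby → Selby → Neston → Garth = 10.6 km.

10.6 km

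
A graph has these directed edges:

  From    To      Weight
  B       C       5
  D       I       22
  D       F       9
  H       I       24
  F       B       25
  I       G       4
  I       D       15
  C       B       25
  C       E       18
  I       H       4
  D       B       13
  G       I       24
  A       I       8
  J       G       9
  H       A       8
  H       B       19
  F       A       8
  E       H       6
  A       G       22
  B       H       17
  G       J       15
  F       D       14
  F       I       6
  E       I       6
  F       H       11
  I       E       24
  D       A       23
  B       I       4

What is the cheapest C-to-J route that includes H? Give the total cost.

59

Shortest C→H: C → E → H = 24
Shortest H→J: H → A → I → G → J = 35
Total via H: 24 + 35 = 59.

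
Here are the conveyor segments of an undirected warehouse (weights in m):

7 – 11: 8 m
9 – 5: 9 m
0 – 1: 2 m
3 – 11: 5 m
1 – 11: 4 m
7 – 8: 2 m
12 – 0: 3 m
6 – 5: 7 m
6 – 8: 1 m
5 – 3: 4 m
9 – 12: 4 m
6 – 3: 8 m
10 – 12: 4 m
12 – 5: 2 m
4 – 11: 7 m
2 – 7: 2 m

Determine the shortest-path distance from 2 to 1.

14 m

Settle nodes by increasing distance from 2:
2: 0
7: 2  (via 2)
8: 4  (via 7)
6: 5  (via 8)
11: 10  (via 7)
5: 12  (via 6)
3: 13  (via 6)
1: 14  (via 11)
Shortest route: 2 → 7 → 11 → 1 = 14 m.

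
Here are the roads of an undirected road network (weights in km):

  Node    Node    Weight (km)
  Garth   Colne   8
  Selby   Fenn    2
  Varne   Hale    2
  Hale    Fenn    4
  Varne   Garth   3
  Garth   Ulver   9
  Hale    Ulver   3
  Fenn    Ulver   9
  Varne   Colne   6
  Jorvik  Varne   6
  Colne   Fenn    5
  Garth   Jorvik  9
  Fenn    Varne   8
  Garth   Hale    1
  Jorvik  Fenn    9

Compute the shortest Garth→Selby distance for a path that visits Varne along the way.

Best Garth to Varne: Garth–Varne costing 3
Best Varne to Selby: Varne–Hale–Fenn–Selby costing 8
Total via Varne: 3 + 8 = 11 km.

11 km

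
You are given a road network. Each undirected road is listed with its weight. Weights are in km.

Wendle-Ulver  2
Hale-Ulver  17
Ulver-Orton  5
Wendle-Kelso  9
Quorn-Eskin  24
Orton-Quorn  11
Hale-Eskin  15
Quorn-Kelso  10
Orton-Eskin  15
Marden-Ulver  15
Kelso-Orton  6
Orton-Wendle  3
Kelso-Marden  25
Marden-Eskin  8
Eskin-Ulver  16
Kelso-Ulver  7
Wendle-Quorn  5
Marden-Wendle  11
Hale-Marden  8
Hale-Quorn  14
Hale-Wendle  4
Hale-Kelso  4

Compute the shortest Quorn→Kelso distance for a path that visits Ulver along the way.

14 km

Shortest Quorn→Ulver: Quorn → Wendle → Ulver = 7
Shortest Ulver→Kelso: Ulver → Kelso = 7
Total via Ulver: 7 + 7 = 14 km.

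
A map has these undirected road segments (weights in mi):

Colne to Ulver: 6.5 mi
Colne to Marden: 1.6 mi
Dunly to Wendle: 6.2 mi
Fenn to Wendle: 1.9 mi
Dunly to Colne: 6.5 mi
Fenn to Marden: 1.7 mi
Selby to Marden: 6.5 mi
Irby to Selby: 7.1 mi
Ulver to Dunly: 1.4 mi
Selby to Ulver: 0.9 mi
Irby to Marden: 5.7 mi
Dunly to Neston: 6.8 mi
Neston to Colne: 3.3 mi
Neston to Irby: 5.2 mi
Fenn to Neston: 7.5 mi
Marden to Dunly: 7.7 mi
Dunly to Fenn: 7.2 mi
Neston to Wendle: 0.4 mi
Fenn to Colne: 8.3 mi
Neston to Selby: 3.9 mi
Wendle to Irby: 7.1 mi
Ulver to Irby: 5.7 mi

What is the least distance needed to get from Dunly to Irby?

Settle nodes by increasing distance from Dunly:
Dunly: 0
Ulver: 1.4  (via Dunly)
Selby: 2.3  (via Ulver)
Neston: 6.2  (via Selby)
Wendle: 6.2  (via Dunly)
Colne: 6.5  (via Dunly)
Irby: 7.1  (via Ulver)
Shortest route: Dunly → Ulver → Irby = 7.1 mi.

7.1 mi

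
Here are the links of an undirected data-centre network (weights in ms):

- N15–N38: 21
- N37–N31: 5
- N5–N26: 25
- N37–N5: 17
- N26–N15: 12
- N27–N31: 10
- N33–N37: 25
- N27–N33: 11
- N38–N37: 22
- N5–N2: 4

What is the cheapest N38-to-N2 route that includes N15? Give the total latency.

Shortest N38→N15: N38–N15 = 21
Best N15 to N2: N15–N26–N5–N2 costing 41
Total via N15: 21 + 41 = 62 ms.

62 ms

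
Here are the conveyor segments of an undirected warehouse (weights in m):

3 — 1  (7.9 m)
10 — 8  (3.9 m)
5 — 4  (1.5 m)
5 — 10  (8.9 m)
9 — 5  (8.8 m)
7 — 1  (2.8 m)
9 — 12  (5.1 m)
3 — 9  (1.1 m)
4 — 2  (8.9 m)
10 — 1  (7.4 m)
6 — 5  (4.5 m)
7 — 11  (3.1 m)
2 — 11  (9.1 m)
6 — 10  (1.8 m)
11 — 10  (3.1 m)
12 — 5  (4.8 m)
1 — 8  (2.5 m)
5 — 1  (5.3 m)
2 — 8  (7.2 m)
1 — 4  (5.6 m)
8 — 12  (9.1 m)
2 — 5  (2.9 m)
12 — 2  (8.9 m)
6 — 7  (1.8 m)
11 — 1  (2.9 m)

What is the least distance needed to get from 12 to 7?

Enumerating some paths:
12 - 8 - 1 - 7: 9.1+2.5+2.8 = 14.4
12 - 5 - 6 - 7: 4.8+4.5+1.8 = 11.1
12 - 5 - 1 - 7: 4.8+5.3+2.8 = 12.9
The minimum is 11.1 m via 12 - 5 - 6 - 7.

11.1 m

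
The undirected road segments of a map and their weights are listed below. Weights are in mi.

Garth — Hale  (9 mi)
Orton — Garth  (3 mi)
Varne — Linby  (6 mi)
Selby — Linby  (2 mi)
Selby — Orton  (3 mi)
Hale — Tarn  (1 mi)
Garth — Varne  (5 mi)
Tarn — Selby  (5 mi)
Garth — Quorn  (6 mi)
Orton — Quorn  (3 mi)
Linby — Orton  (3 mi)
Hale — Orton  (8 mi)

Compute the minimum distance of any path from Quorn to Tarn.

Candidate routes:
Quorn → Orton → Linby → Selby → Tarn: 3+3+2+5 = 13
Quorn → Garth → Hale → Tarn: 6+9+1 = 16
Quorn → Orton → Hale → Tarn: 3+8+1 = 12
Quorn → Orton → Selby → Tarn: 3+3+5 = 11
Cheapest is Quorn → Orton → Selby → Tarn at 11 mi.

11 mi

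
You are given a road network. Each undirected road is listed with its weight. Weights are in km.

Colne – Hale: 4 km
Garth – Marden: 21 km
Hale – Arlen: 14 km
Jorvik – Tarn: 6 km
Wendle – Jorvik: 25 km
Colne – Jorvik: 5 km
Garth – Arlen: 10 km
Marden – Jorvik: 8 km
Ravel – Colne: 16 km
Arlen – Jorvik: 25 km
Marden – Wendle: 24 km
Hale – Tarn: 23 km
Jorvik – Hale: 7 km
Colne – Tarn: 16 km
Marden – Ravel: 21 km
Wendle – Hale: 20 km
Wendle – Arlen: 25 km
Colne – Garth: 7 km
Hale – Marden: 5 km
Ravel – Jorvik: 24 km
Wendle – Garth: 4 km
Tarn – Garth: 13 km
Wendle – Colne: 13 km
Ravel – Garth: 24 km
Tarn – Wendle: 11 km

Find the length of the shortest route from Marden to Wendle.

20 km

Enumerating some paths:
Marden–Wendle: 24 = 24
Marden–Hale–Colne–Garth–Wendle: 5+4+7+4 = 20
Marden–Jorvik–Colne–Garth–Wendle: 8+5+7+4 = 24
Marden–Hale–Colne–Wendle: 5+4+13 = 22
Cheapest is Marden–Hale–Colne–Garth–Wendle at 20 km.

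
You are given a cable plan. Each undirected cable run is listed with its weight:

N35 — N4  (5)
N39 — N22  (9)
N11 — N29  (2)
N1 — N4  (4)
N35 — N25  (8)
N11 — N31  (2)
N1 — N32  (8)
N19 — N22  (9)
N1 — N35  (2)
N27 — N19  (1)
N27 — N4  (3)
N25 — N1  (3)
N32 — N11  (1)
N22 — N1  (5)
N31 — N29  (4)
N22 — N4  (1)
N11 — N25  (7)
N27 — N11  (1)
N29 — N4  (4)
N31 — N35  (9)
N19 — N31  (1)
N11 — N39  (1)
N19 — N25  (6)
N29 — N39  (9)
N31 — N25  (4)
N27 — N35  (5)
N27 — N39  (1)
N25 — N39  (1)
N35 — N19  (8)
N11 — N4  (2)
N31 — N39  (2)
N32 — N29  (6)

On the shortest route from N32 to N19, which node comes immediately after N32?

N11

Compare a few routes:
N32–N11–N39–N27–N19: 1+1+1+1 = 4
N32–N11–N31–N19: 1+2+1 = 4
N32–N11–N27–N19: 1+1+1 = 3
The minimum is 3 via N32–N11–N27–N19.
So from N32 the first move is to N11.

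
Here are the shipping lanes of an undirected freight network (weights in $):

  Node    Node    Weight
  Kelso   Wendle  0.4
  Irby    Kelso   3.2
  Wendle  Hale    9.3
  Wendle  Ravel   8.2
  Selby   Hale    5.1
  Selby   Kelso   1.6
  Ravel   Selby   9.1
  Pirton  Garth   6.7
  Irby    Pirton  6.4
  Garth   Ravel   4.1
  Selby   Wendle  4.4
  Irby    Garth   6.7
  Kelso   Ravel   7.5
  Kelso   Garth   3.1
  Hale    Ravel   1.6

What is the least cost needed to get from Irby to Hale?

$9.9

Enumerating some paths:
Irby → Kelso → Ravel → Hale: 3.2+7.5+1.6 = 12.3
Irby → Kelso → Garth → Ravel → Hale: 3.2+3.1+4.1+1.6 = 12
Irby → Kelso → Selby → Hale: 3.2+1.6+5.1 = 9.9
Cheapest is Irby → Kelso → Selby → Hale at $9.9.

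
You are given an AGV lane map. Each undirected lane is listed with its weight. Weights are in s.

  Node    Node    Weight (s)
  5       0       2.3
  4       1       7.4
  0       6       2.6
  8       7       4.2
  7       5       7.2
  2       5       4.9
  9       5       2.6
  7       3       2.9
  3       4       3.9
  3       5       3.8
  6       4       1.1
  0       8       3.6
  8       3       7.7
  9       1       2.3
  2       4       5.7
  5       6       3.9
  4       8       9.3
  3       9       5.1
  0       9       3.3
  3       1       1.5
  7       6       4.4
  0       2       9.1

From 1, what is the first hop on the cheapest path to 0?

9

Enumerating some paths:
1 → 9 → 5 → 0: 2.3+2.6+2.3 = 7.2
1 → 3 → 5 → 0: 1.5+3.8+2.3 = 7.6
1 → 9 → 0: 2.3+3.3 = 5.6
The minimum is 5.6 s via 1 → 9 → 0.
So from 1 the first move is to 9.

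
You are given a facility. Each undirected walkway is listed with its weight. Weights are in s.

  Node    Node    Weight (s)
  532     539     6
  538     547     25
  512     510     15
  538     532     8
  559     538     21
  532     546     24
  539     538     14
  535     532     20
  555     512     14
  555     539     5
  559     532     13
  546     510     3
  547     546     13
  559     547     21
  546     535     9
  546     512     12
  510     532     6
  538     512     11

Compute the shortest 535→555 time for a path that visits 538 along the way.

Shortest 535→538: 535–546–510–532–538 = 26
Best 538 to 555: 538–539–555 costing 19
Total via 538: 26 + 19 = 45 s.

45 s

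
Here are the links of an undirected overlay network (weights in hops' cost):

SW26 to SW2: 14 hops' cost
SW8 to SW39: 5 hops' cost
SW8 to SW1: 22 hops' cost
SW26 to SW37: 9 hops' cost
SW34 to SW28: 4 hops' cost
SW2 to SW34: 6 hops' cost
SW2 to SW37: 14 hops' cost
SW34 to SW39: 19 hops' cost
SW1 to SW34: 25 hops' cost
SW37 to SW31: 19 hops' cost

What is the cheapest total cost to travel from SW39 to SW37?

39 hops' cost

Running Dijkstra from SW39:
SW39: 0
SW8: 5  (via SW39)
SW34: 19  (via SW39)
SW28: 23  (via SW34)
SW2: 25  (via SW34)
SW1: 27  (via SW8)
SW26: 39  (via SW2)
SW37: 39  (via SW2)
Shortest route: SW39–SW34–SW2–SW37 = 39 hops' cost.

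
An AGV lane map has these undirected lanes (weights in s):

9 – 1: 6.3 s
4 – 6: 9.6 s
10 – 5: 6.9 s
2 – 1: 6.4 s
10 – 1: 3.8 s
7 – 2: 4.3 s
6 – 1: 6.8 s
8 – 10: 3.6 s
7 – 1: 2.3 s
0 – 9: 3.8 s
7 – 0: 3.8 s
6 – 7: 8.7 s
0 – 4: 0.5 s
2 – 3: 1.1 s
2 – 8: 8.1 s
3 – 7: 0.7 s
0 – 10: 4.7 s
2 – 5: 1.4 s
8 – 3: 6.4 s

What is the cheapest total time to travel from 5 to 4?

7.5 s

Enumerating some paths:
5 - 10 - 0 - 4: 6.9+4.7+0.5 = 12.1
5 - 2 - 3 - 7 - 0 - 4: 1.4+1.1+0.7+3.8+0.5 = 7.5
5 - 2 - 7 - 0 - 4: 1.4+4.3+3.8+0.5 = 10
Cheapest is 5 - 2 - 3 - 7 - 0 - 4 at 7.5 s.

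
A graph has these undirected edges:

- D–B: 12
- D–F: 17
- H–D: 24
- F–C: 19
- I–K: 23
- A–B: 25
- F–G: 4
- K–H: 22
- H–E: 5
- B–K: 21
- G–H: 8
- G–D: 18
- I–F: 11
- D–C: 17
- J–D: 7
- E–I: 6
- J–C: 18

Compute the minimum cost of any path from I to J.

35

Shortest distances from I:
I: 0
E: 6  (via I)
F: 11  (via I)
H: 11  (via E)
G: 15  (via F)
K: 23  (via I)
D: 28  (via F)
C: 30  (via F)
J: 35  (via D)
Shortest route: I–F–D–J = 35.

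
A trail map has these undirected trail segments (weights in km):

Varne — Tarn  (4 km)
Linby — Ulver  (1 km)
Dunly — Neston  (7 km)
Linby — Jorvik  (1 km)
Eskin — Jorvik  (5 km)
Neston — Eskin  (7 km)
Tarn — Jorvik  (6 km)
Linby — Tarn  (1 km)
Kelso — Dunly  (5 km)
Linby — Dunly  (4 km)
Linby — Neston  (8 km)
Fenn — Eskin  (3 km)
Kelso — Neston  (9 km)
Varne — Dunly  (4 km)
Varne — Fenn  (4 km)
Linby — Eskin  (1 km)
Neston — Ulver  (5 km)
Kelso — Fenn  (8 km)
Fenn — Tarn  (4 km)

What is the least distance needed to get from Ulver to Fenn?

5 km

Enumerating some paths:
Ulver - Linby - Tarn - Fenn: 1+1+4 = 6
Ulver - Linby - Eskin - Fenn: 1+1+3 = 5
The minimum is 5 km via Ulver - Linby - Eskin - Fenn.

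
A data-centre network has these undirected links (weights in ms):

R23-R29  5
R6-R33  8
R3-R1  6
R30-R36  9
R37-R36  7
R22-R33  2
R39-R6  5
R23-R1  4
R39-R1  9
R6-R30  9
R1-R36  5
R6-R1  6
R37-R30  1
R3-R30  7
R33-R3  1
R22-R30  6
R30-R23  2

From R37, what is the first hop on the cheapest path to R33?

R30

Compare a few routes:
R37–R30–R6–R33: 1+9+8 = 18
R37–R30–R23–R1–R3–R33: 1+2+4+6+1 = 14
R37–R30–R22–R33: 1+6+2 = 9
Cheapest is R37–R30–R22–R33 at 9 ms.
So from R37 the first move is to R30.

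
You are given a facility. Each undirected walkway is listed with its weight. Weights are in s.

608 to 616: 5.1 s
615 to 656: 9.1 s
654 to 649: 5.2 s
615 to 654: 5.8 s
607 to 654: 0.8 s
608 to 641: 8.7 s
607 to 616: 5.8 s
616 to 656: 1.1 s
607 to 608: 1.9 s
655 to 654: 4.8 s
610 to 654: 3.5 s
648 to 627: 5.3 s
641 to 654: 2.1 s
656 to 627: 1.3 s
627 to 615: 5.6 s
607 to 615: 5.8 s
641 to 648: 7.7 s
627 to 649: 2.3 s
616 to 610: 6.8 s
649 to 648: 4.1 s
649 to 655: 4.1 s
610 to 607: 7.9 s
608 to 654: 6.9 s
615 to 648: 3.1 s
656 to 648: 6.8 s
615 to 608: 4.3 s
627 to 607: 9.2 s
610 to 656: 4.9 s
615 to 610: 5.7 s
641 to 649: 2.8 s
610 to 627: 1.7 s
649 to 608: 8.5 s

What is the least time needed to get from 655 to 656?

Shortest distances from 655:
655: 0
649: 4.1  (via 655)
654: 4.8  (via 655)
607: 5.6  (via 654)
627: 6.4  (via 649)
641: 6.9  (via 649)
608: 7.5  (via 607)
656: 7.7  (via 627)
Shortest route: 655–649–627–656 = 7.7 s.

7.7 s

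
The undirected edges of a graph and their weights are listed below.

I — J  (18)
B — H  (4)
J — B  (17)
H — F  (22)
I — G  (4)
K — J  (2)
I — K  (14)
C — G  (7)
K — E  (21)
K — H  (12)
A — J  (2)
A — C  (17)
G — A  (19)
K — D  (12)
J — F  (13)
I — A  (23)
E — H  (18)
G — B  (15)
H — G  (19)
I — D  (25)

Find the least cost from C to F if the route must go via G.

Shortest C→G: C–G = 7
Best G to F: G–I–K–J–F costing 33
Total via G: 7 + 33 = 40.

40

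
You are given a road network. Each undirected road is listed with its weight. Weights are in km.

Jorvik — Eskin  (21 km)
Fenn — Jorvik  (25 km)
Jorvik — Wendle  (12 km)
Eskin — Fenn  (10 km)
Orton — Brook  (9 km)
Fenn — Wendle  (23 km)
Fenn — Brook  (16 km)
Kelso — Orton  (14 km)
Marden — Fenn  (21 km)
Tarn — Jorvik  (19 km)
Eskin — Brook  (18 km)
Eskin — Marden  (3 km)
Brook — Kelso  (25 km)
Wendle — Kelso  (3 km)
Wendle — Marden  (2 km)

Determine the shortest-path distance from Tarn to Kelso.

34 km

Settle nodes by increasing distance from Tarn:
Tarn: 0
Jorvik: 19  (via Tarn)
Wendle: 31  (via Jorvik)
Marden: 33  (via Wendle)
Kelso: 34  (via Wendle)
Shortest route: Tarn → Jorvik → Wendle → Kelso = 34 km.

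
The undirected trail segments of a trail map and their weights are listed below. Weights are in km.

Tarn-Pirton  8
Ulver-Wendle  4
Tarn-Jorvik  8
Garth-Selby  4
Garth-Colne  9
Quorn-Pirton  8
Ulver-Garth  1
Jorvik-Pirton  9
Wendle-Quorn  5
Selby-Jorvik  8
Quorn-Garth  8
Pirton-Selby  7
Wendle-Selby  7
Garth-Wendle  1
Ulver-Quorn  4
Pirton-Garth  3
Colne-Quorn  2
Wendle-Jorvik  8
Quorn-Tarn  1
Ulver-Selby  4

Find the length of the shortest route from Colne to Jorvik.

11 km

Compare a few routes:
Colne–Quorn–Tarn–Jorvik: 2+1+8 = 11
Colne–Quorn–Wendle–Jorvik: 2+5+8 = 15
The minimum is 11 km via Colne–Quorn–Tarn–Jorvik.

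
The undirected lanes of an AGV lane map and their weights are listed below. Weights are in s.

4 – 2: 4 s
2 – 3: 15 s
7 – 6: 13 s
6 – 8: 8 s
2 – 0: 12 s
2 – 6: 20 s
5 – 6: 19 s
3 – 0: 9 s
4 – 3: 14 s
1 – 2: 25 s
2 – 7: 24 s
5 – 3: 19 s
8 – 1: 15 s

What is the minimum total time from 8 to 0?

Shortest distances from 8:
8: 0
6: 8  (via 8)
1: 15  (via 8)
7: 21  (via 6)
5: 27  (via 6)
2: 28  (via 6)
4: 32  (via 2)
0: 40  (via 2)
Shortest route: 8 → 6 → 2 → 0 = 40 s.

40 s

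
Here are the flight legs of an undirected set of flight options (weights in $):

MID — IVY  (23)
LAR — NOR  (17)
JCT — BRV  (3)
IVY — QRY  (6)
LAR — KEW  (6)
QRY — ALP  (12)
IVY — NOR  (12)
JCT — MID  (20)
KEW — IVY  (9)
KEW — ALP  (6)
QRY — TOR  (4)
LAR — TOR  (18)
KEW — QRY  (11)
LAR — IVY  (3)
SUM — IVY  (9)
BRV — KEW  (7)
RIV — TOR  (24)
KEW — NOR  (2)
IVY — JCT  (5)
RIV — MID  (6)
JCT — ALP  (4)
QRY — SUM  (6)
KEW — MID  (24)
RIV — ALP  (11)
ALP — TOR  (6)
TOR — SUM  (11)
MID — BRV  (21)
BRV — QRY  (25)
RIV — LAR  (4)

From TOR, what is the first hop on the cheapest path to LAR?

QRY

Enumerating some paths:
TOR - QRY - IVY - LAR: 4+6+3 = 13
TOR - ALP - KEW - LAR: 6+6+6 = 18
Cheapest is TOR - QRY - IVY - LAR at $13.
So from TOR the first move is to QRY.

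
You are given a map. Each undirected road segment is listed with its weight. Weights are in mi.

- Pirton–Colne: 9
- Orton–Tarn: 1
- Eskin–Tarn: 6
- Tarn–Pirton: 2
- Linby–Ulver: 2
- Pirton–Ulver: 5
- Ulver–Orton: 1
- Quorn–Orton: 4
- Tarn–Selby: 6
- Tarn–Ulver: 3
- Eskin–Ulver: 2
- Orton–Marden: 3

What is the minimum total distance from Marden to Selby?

Shortest distances from Marden:
Marden: 0
Orton: 3  (via Marden)
Ulver: 4  (via Orton)
Tarn: 4  (via Orton)
Eskin: 6  (via Ulver)
Linby: 6  (via Ulver)
Pirton: 6  (via Tarn)
Quorn: 7  (via Orton)
Selby: 10  (via Tarn)
Shortest route: Marden → Orton → Tarn → Selby = 10 mi.

10 mi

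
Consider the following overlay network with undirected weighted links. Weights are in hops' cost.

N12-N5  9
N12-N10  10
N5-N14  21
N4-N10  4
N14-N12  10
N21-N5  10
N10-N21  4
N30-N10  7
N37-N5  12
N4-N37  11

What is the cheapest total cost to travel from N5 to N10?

Running Dijkstra from N5:
N5: 0
N12: 9  (via N5)
N21: 10  (via N5)
N37: 12  (via N5)
N10: 14  (via N21)
Shortest route: N5 → N21 → N10 = 14 hops' cost.

14 hops' cost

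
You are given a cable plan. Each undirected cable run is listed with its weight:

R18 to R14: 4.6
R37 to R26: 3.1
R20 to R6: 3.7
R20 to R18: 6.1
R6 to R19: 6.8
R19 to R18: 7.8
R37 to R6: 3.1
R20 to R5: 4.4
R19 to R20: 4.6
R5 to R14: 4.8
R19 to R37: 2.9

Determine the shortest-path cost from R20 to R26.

9.9

Shortest distances from R20:
R20: 0
R6: 3.7  (via R20)
R5: 4.4  (via R20)
R19: 4.6  (via R20)
R18: 6.1  (via R20)
R37: 6.8  (via R6)
R14: 9.2  (via R5)
R26: 9.9  (via R37)
Shortest route: R20–R6–R37–R26 = 9.9.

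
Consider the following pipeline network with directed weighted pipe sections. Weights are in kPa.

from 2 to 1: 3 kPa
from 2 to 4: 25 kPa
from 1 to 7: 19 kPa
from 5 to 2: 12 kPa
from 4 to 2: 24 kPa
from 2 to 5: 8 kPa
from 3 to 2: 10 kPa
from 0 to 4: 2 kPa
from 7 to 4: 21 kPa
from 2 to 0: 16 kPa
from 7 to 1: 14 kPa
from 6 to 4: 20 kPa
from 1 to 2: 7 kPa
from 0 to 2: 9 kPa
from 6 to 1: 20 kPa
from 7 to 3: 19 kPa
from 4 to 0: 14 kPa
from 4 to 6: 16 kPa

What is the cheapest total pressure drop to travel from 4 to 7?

45 kPa

Compare a few routes:
4–0–2–1–7: 14+9+3+19 = 45
4–2–1–7: 24+3+19 = 46
Cheapest is 4–0–2–1–7 at 45 kPa.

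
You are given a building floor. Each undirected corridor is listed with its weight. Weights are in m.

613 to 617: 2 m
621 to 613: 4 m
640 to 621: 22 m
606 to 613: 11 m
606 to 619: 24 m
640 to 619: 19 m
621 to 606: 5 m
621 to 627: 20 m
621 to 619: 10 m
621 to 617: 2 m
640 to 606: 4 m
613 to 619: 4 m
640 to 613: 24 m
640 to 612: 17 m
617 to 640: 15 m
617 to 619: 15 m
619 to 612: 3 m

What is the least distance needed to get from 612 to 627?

Shortest distances from 612:
612: 0
619: 3  (via 612)
613: 7  (via 619)
617: 9  (via 613)
621: 11  (via 613)
606: 16  (via 621)
640: 17  (via 612)
627: 31  (via 621)
Shortest route: 612 → 619 → 613 → 621 → 627 = 31 m.

31 m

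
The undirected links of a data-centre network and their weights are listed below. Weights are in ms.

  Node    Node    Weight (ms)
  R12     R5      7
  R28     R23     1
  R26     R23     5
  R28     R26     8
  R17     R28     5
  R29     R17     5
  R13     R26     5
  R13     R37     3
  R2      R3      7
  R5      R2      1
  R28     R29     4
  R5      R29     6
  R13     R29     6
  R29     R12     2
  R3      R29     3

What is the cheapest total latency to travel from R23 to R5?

Enumerating some paths:
R23 - R28 - R29 - R5: 1+4+6 = 11
R23 - R28 - R29 - R3 - R2 - R5: 1+4+3+7+1 = 16
R23 - R28 - R29 - R12 - R5: 1+4+2+7 = 14
The minimum is 11 ms via R23 - R28 - R29 - R5.

11 ms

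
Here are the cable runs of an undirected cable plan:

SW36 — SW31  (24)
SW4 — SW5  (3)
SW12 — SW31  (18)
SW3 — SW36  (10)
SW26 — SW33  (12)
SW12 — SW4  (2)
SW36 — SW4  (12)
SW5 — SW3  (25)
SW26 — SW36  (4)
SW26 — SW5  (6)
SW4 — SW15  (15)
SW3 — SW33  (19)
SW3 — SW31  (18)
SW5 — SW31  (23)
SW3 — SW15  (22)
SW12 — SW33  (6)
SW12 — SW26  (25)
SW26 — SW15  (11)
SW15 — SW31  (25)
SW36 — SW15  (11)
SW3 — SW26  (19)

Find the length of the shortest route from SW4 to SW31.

Enumerating some paths:
SW4 - SW5 - SW31: 3+23 = 26
SW4 - SW12 - SW31: 2+18 = 20
Cheapest is SW4 - SW12 - SW31 at 20.

20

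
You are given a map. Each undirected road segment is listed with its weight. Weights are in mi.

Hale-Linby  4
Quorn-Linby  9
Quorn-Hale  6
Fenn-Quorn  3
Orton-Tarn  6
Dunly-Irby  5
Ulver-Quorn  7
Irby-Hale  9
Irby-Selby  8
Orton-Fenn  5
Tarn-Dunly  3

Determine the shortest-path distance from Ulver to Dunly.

Running Dijkstra from Ulver:
Ulver: 0
Quorn: 7  (via Ulver)
Fenn: 10  (via Quorn)
Hale: 13  (via Quorn)
Orton: 15  (via Fenn)
Linby: 16  (via Quorn)
Tarn: 21  (via Orton)
Irby: 22  (via Hale)
Dunly: 24  (via Tarn)
Shortest route: Ulver–Quorn–Fenn–Orton–Tarn–Dunly = 24 mi.

24 mi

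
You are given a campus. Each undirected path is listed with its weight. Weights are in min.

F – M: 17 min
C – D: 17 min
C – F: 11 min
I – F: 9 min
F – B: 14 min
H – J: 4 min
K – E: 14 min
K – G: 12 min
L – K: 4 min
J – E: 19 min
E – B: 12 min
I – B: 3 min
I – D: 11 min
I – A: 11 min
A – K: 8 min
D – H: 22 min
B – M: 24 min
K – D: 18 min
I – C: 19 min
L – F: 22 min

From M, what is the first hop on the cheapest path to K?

Enumerating some paths:
M → F → L → K: 17+22+4 = 43
M → B → I → A → K: 24+3+11+8 = 46
M → F → I → A → K: 17+9+11+8 = 45
M → B → E → K: 24+12+14 = 50
The minimum is 43 min via M → F → L → K.
So from M the first move is to F.

F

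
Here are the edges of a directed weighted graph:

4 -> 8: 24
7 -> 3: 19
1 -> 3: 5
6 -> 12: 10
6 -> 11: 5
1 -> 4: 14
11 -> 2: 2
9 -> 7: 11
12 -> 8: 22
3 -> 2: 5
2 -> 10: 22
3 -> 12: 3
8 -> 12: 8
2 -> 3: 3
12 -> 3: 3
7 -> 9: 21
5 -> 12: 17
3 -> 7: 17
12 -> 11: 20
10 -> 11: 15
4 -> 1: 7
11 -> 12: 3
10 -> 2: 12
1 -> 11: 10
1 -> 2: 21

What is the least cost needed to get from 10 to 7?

32

Settle nodes by increasing distance from 10:
10: 0
2: 12  (via 10)
3: 15  (via 2)
11: 15  (via 10)
12: 18  (via 3)
7: 32  (via 3)
Shortest route: 10–2–3–7 = 32.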